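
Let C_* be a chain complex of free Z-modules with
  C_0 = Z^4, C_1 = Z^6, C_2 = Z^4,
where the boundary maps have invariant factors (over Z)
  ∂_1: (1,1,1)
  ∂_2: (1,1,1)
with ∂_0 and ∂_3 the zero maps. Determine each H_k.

H_0: b_0 = 4 − 0 − 3 = 1; torsion from ∂_1 factors > 1: none. So H_0 = Z.
H_1: b_1 = 6 − 3 − 3 = 0; torsion from ∂_2 factors > 1: none. So H_1 = 0.
H_2: b_2 = 4 − 3 − 0 = 1; torsion from ∂_3 factors > 1: none. So H_2 = Z.

H_0 = Z,  H_1 = 0,  H_2 = Z.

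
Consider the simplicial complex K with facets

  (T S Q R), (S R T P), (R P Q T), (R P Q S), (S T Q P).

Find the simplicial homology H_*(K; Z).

Fix the vertex order P < Q < R < S < T and write every simplex with vertices in increasing order. Then dim K = 3 and the simplices of K are:

  0-simplices (5): P, Q, R, S, T
  1-simplices (10): PQ, PR, PS, PT, QR, QS, QT, RS, RT, ST
  2-simplices (10): PQR, PQS, PQT, PRS, PRT, PST, QRS, QRT, QST, RST
  3-simplices (5): PQRS, PQRT, PQST, PRST, QRST

Hence C_0 ≅ Z^5, C_1 ≅ Z^10, C_2 ≅ Z^10, C_3 ≅ Z^5.

The boundary map ∂_1: C_1 → C_0 maps an edge to its endpoints' difference, ∂[p,q] = q − p. For instance
  ∂PT = T − P.
This gives a 5×10 integer matrix of rank 4; reducing to Smith normal form yields diagonal entries (1,1,1,1).

The boundary map ∂_2: C_2 → C_1 sends each 2-simplex [p,q,r] to [q,r] − [p,r] + [p,q]. For instance
  ∂QRT = RT − QT + QR,
  ∂PRT = RT − PT + PR.
As a 10×10 matrix over Z this has rank 6, with invariant factors (1,1,1,1,1,1).

The boundary map ∂_3: C_3 → C_2 sends each 3-simplex σ to the alternating sum Σ_i (−1)^i (σ with its i-th vertex removed). For instance
  ∂PQRS = QRS − PRS + PQS − PQR,
  ∂PQST = QST − PST + PQT − PQS.
The 10×5 boundary matrix has rank 4 and Smith normal form diag(1,1,1,1).

Reading off H_k = ker ∂_k / im ∂_{k+1}:

  H_0: rank C_0 − rank ∂_1 = 5 − 4 = 1, and the invariant factors of ∂_1 are all 1, so H_0 = Z.
  H_1: rank ker ∂_1 − rank ∂_2 = (10 − 4) − 6 = 0, and the invariant factors of ∂_2 are all 1, so H_1 = 0.
  H_2: rank ker ∂_2 − rank ∂_3 = (10 − 6) − 4 = 0, and the invariant factors of ∂_3 are all 1, so H_2 = 0.
  H_3: rank ker ∂_3 − rank ∂_4 = (5 − 4) − 0 = 1, and there is no ∂_4, so H_3 = Z.

As a check, the Euler characteristic is 5 − 10 + 10 − 5 = 0, which agrees with 1 − 0 + 0 − 1 = 0.

H_0 = Z,  H_1 = 0,  H_2 = 0,  H_3 = Z.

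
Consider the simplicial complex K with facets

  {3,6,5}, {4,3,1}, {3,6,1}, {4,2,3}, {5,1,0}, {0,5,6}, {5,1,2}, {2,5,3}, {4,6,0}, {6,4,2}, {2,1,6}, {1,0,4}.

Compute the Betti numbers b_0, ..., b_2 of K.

We work with the vertex ordering 0 < 1 < 2 < 3 < 4 < 5 < 6. The simplices of K, each written with vertices in increasing order, are:

  0-simplices (7): [0], [1], [2], [3], [4], [5], [6]
  1-simplices (18): [0,1], [0,4], [0,5], [0,6], [1,2], [1,3], [1,4], [1,5], [1,6], [2,3], [2,4], [2,5], [2,6], [3,4], [3,5], [3,6], [4,6], [5,6]
  2-simplices (12): [0,1,4], [0,1,5], [0,4,6], [0,5,6], [1,2,5], [1,2,6], [1,3,4], [1,3,6], [2,3,4], [2,3,5], [2,4,6], [3,5,6]

so the chain groups are C_0 ≅ Z^7, C_1 ≅ Z^18, C_2 ≅ Z^12.

∂_1: C_1 → C_0 is given by ∂[p,q] = [q] − [p]. For instance
  ∂[2,5] = [5] − [2].
The resulting 7×18 matrix has rank 6, and its Smith normal form has invariant factors (1,1,1,1,1,1).

Boundary ∂_2: C_2 → C_1 sends each 2-simplex [p,q,r] to [q,r] − [p,r] + [p,q]. For instance
  ∂[1,2,6] = [2,6] − [1,6] + [1,2],
  ∂[2,3,4] = [3,4] − [2,4] + [2,3].
This gives a 18×12 integer matrix of rank 12; reducing to Smith normal form yields diagonal entries (1,1,1,1,1,1,1,1,1,1,1,2).

Computing H_k = (kernel of ∂_k) / (image of ∂_{k+1}):

  H_0: rank C_0 − rank ∂_1 = 7 − 6 = 1, and the invariant factors of ∂_1 are all 1, so H_0 ≅ Z.
  H_1: rank ker ∂_1 − rank ∂_2 = (18 − 6) − 12 = 0, and ∂_2 has invariant factor 2 > 1, so H_1 ≅ Z/2.
  H_2: rank ker ∂_2 − rank ∂_3 = (12 − 12) − 0 = 0, and there is no ∂_3, so H_2 ≅ 0.

Hence the Betti numbers are b_0 = 1, b_1 = 0, b_2 = 0.

b_0 = 1, b_1 = 0, b_2 = 0.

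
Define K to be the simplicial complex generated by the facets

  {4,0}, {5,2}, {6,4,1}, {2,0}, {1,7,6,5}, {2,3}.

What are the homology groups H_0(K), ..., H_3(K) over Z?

Order the vertices as 0 < 1 < 2 < 3 < 4 < 5 < 6 < 7. Listing each simplex with vertices in this order, K has dimension 3 with simplices:

  0-simplices (8): [0], [1], [2], [3], [4], [5], [6], [7]
  1-simplices (12): [0,2], [0,4], [1,4], [1,5], [1,6], [1,7], [2,3], [2,5], [4,6], [5,6], [5,7], [6,7]
  2-simplices (5): [1,4,6], [1,5,6], [1,5,7], [1,6,7], [5,6,7]
  3-simplices (1): [1,5,6,7]

so the chain groups are C_0 ≅ Z^8, C_1 ≅ Z^12, C_2 ≅ Z^5, C_3 ≅ Z^1.

The boundary map ∂_1: C_1 → C_0 is given by ∂[p,q] = [q] − [p].
The 8×12 boundary matrix has rank 7 and Smith normal form diag(1,1,1,1,1,1,1).

∂_2: C_2 → C_1 sends each 2-simplex [p,q,r] to [q,r] − [p,r] + [p,q]. For instance
  ∂[5,6,7] = [6,7] − [5,7] + [5,6],
  ∂[1,4,6] = [4,6] − [1,6] + [1,4].
This gives a 12×5 integer matrix of rank 4; reducing to Smith normal form yields diagonal entries (1,1,1,1).

∂_3: C_3 → C_2 sends each 3-simplex σ to the alternating sum Σ_i (−1)^i (σ with its i-th vertex removed). For instance
  ∂[1,5,6,7] = [5,6,7] − [1,6,7] + [1,5,7] − [1,5,6].
The 5×1 boundary matrix has rank 1 and Smith normal form diag(1).

From H_k ≅ ker(∂_k) / im(∂_{k+1}) we obtain:

  H_0: rank C_0 − rank ∂_1 = 8 − 7 = 1, and the invariant factors of ∂_1 are all 1, so H_0 ≅ Z.
  H_1: rank ker ∂_1 − rank ∂_2 = (12 − 7) − 4 = 1, and the invariant factors of ∂_2 are all 1, so H_1 ≅ Z.
  H_2: rank ker ∂_2 − rank ∂_3 = (5 − 4) − 1 = 0, and the invariant factors of ∂_3 are all 1, so H_2 ≅ 0.
  H_3: rank ker ∂_3 − rank ∂_4 = (1 − 1) − 0 = 0, and there is no ∂_4, so H_3 ≅ 0.

H_0 = Z,  H_1 = Z,  H_2 = 0,  H_3 = 0.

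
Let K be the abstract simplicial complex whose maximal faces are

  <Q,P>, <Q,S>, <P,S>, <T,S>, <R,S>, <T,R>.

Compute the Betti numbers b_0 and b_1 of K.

We work with the vertex ordering P < Q < R < S < T. The simplices of K, each written with vertices in increasing order, are:

  0-simplices (5): P, Q, R, S, T
  1-simplices (6): PQ, PS, QS, RS, RT, ST

giving chain groups C_0 ≅ Z^5, C_1 ≅ Z^6.

Boundary ∂_1: C_1 → C_0 maps an edge to its endpoints' difference, ∂[p,q] = q − p. For instance
  ∂PS = S − P.
As a 5×6 matrix over Z this has rank 4, with invariant factors (1,1,1,1).

Computing H_k = (kernel of ∂_k) / (image of ∂_{k+1}):

  H_0: rank C_0 − rank ∂_1 = 5 − 4 = 1, and the invariant factors of ∂_1 are all 1, so H_0 = Z.
  H_1: rank ker ∂_1 − rank ∂_2 = (6 − 4) − 0 = 2, and there is no ∂_2, so H_1 = Z^2.

As a check, the Euler characteristic is 5 − 6 = -1, which agrees with 1 − 2 = -1.

Hence the Betti numbers are b_0 = 1, b_1 = 2.

b_0 = 1, b_1 = 2.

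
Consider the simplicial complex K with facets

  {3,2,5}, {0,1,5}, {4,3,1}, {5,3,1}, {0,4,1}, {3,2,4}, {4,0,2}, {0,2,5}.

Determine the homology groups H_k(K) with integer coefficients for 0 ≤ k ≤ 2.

H_0 ≅ Z,  H_1 = 0,  H_2 ≅ Z.

Take the total order 0 < 1 < 2 < 3 < 4 < 5 on the vertex set. Then K (dimension 2) consists of the simplices:

  0-simplices (6): [0], [1], [2], [3], [4], [5]
  1-simplices (12): [0,1], [0,2], [0,4], [0,5], [1,3], [1,4], [1,5], [2,3], [2,4], [2,5], [3,4], [3,5]
  2-simplices (8): [0,1,4], [0,1,5], [0,2,4], [0,2,5], [1,3,4], [1,3,5], [2,3,4], [2,3,5]

Hence C_0 ≅ Z^6, C_1 ≅ Z^12, C_2 ≅ Z^8.

The boundary map ∂_1: C_1 → C_0 sends each edge [p,q] (with p < q) to q − p. For instance
  ∂[0,4] = [4] − [0].
The resulting 6×12 matrix has rank 5, and its Smith normal form has invariant factors (1,1,1,1,1).

The boundary map ∂_2: C_2 → C_1 acts by ∂[p,q,r] = [q,r] − [p,r] + [p,q]. For instance
  ∂[0,2,4] = [2,4] − [0,4] + [0,2],
  ∂[0,1,5] = [1,5] − [0,5] + [0,1].
As a 12×8 matrix over Z this has rank 7, with invariant factors (1,1,1,1,1,1,1).

From H_k ≅ ker(∂_k) / im(∂_{k+1}) we obtain:

  H_0: rank C_0 − rank ∂_1 = 6 − 5 = 1, and the invariant factors of ∂_1 are all 1, so H_0 = Z.
  H_1: rank ker ∂_1 − rank ∂_2 = (12 − 5) − 7 = 0, and the invariant factors of ∂_2 are all 1, so H_1 = 0.
  H_2: rank ker ∂_2 − rank ∂_3 = (8 − 7) − 0 = 1, and there is no ∂_3, so H_2 = Z.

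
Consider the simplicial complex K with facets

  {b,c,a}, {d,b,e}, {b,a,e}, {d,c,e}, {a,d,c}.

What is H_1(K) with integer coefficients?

H_1 = Z.

Fix the vertex order a < b < c < d < e and write every simplex with vertices in increasing order. Then dim K = 2 and the simplices of K are:

  0-simplices (5): a, b, c, d, e
  1-simplices (10): ab, ac, ad, ae, bc, bd, be, cd, ce, de
  2-simplices (5): abc, abe, acd, bde, cde

so the chain groups are C_0 ≅ Z^5, C_1 ≅ Z^10, C_2 ≅ Z^5.

∂_1: C_1 → C_0 is given by ∂[p,q] = [q] − [p]. For instance
  ∂ac = c − a.
The resulting 5×10 matrix has rank 4, and its Smith normal form has invariant factors (1,1,1,1).

∂_2: C_2 → C_1 acts by ∂[p,q,r] = [q,r] − [p,r] + [p,q]. For instance
  ∂abc = bc − ac + ab,
  ∂cde = de − ce + cd.
As a 10×5 matrix over Z this has rank 5, with invariant factors (1,1,1,1,1).

From H_k ≅ ker(∂_k) / im(∂_{k+1}) we obtain:

  H_1: rank ker ∂_1 − rank ∂_2 = (10 − 4) − 5 = 1, and the invariant factors of ∂_2 are all 1, so H_1 = Z.

(K is a triangulation of the Möbius band.)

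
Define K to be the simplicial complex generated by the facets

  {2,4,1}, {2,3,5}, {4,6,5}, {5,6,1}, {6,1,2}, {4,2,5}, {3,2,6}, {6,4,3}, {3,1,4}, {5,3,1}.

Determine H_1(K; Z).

H_1 = Z/2.

Order the vertices as 1 < 2 < 3 < 4 < 5 < 6. Listing each simplex with vertices in this order, K has dimension 2 with simplices:

  0-simplices (6): [1], [2], [3], [4], [5], [6]
  1-simplices (15): [1,2], [1,3], [1,4], [1,5], [1,6], [2,3], [2,4], [2,5], [2,6], [3,4], [3,5], [3,6], [4,5], [4,6], [5,6]
  2-simplices (10): [1,2,4], [1,2,6], [1,3,4], [1,3,5], [1,5,6], [2,3,5], [2,3,6], [2,4,5], [3,4,6], [4,5,6]

Hence C_0 ≅ Z^6, C_1 ≅ Z^15, C_2 ≅ Z^10.

Boundary ∂_1: C_1 → C_0 sends each edge [p,q] (with p < q) to q − p.
As a 6×15 matrix over Z this has rank 5, with invariant factors (1,1,1,1,1).

Boundary ∂_2: C_2 → C_1 sends each 2-simplex [p,q,r] to [q,r] − [p,r] + [p,q]. For instance
  ∂[1,2,4] = [2,4] − [1,4] + [1,2],
  ∂[2,3,5] = [3,5] − [2,5] + [2,3].
This gives a 15×10 integer matrix of rank 10; reducing to Smith normal form yields diagonal entries (1,1,1,1,1,1,1,1,1,2).

Reading off H_k = ker ∂_k / im ∂_{k+1}:

  H_1: rank ker ∂_1 − rank ∂_2 = (15 − 5) − 10 = 0, and ∂_2 has invariant factor 2 > 1, so H_1 ≅ Z/2.

(K is a triangulation of the real projective plane RP^2.)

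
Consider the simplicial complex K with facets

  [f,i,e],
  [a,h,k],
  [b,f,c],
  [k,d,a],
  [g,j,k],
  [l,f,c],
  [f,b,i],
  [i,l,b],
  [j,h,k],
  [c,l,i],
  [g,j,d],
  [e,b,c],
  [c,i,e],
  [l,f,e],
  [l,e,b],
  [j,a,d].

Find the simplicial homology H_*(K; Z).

Order the vertices as a < b < c < d < e < f < g < h < i < j < k < l. Listing each simplex with vertices in this order, K has dimension 2 with simplices:

  0-simplices (12): a, b, c, d, e, f, g, h, i, j, k, l
  1-simplices (27): ad, ah, aj, ak, bc, be, bf, bi, bl, ce, cf, ci, cl, dg, dj, dk, ef, ei, el, fi, fl, gj, gk, hj, hk, il, jk
  2-simplices (16): adj, adk, ahk, bce, bcf, bel, bfi, bil, cei, cfl, cil, dgj, efi, efl, gjk, hjk

so the chain groups are C_0 ≅ Z^12, C_1 ≅ Z^27, C_2 ≅ Z^16.

∂_1: C_1 → C_0 is given by ∂[p,q] = [q] − [p]. For instance
  ∂el = l − e.
This gives a 12×27 integer matrix of rank 10; reducing to Smith normal form yields diagonal entries (1,1,1,1,1,1,1,1,1,1).

The boundary map ∂_2: C_2 → C_1 maps a triangle to the signed sum of its edges. For instance
  ∂bcf = cf − bf + bc,
  ∂gjk = jk − gk + gj.
As a 27×16 matrix over Z this has rank 16, with invariant factors (1,1,1,1,1,1,1,1,1,1,1,1,1,1,1,2).

Now H_k = ker ∂_k / im ∂_{k+1}, so:

  H_0: rank C_0 − rank ∂_1 = 12 − 10 = 2, and the invariant factors of ∂_1 are all 1, so H_0 ≅ Z^2.
  H_1: rank ker ∂_1 − rank ∂_2 = (27 − 10) − 16 = 1, and ∂_2 has invariant factor 2 > 1, so H_1 ≅ Z ⊕ Z/2.
  H_2: rank ker ∂_2 − rank ∂_3 = (16 − 16) − 0 = 0, and there is no ∂_3, so H_2 ≅ 0.

As a check, the Euler characteristic is 12 − 27 + 16 = 1, which agrees with 2 − 1 + 0 = 1.
(K is a triangulation of the disjoint union of the real projective plane RP^2 and the cylinder S^1 x I.)

H_0 ≅ Z^2,  H_1 ≅ Z ⊕ Z/2,  H_2 = 0.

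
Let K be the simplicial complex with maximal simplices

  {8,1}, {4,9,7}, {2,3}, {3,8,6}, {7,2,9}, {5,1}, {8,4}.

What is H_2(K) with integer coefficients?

We work with the vertex ordering 1 < 2 < 3 < 4 < 5 < 6 < 7 < 8 < 9. The simplices of K, each written with vertices in increasing order, are:

  0-simplices (9): [1], [2], [3], [4], [5], [6], [7], [8], [9]
  1-simplices (12): [1,5], [1,8], [2,3], [2,7], [2,9], [3,6], [3,8], [4,7], [4,8], [4,9], [6,8], [7,9]
  2-simplices (3): [2,7,9], [3,6,8], [4,7,9]

Hence C_0 ≅ Z^9, C_1 ≅ Z^12, C_2 ≅ Z^3.

Boundary ∂_1: C_1 → C_0 sends each edge [p,q] (with p < q) to q − p.
The 9×12 boundary matrix has rank 8 and Smith normal form diag(1,1,1,1,1,1,1,1).

The boundary map ∂_2: C_2 → C_1 sends each 2-simplex [p,q,r] to [q,r] − [p,r] + [p,q]. For instance
  ∂[3,6,8] = [6,8] − [3,8] + [3,6],
  ∂[4,7,9] = [7,9] − [4,9] + [4,7].
The 12×3 boundary matrix has rank 3 and Smith normal form diag(1,1,1).

Now H_k = ker ∂_k / im ∂_{k+1}, so:

  H_2: rank ker ∂_2 − rank ∂_3 = (3 − 3) − 0 = 0, and there is no ∂_3, so H_2 ≅ 0.

H_2 ≅ 0.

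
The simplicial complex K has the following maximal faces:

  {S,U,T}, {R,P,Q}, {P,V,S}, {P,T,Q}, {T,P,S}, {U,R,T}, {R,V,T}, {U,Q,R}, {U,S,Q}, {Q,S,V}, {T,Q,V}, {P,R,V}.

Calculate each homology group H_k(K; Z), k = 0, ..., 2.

H_0 = Z,  H_1 = Z/2Z,  H_2 = 0.

Take the total order P < Q < R < S < T < U < V on the vertex set. Then K (dimension 2) consists of the simplices:

  0-simplices (7): P, Q, R, S, T, U, V
  1-simplices (18): PQ, PR, PS, PT, PV, QR, QS, QT, QU, QV, RT, RU, RV, ST, SU, SV, TU, TV
  2-simplices (12): PQR, PQT, PRV, PST, PSV, QRU, QSU, QSV, QTV, RTU, RTV, STU

Hence C_0 ≅ Z^7, C_1 ≅ Z^18, C_2 ≅ Z^12.

∂_1: C_1 → C_0 maps an edge to its endpoints' difference, ∂[p,q] = q − p. For instance
  ∂PV = V − P.
This gives a 7×18 integer matrix of rank 6; reducing to Smith normal form yields diagonal entries (1,1,1,1,1,1).

∂_2: C_2 → C_1 acts by ∂[p,q,r] = [q,r] − [p,r] + [p,q]. For instance
  ∂PSV = SV − PV + PS,
  ∂RTU = TU − RU + RT.
The 18×12 boundary matrix has rank 12 and Smith normal form diag(1,1,1,1,1,1,1,1,1,1,1,2).

Reading off H_k = ker ∂_k / im ∂_{k+1}:

  H_0: rank C_0 − rank ∂_1 = 7 − 6 = 1, and the invariant factors of ∂_1 are all 1, so H_0 ≅ Z.
  H_1: rank ker ∂_1 − rank ∂_2 = (18 − 6) − 12 = 0, and ∂_2 has invariant factor 2 > 1, so H_1 ≅ Z/2Z.
  H_2: rank ker ∂_2 − rank ∂_3 = (12 − 12) − 0 = 0, and there is no ∂_3, so H_2 ≅ 0.

(K is a triangulation of the real projective plane RP^2.)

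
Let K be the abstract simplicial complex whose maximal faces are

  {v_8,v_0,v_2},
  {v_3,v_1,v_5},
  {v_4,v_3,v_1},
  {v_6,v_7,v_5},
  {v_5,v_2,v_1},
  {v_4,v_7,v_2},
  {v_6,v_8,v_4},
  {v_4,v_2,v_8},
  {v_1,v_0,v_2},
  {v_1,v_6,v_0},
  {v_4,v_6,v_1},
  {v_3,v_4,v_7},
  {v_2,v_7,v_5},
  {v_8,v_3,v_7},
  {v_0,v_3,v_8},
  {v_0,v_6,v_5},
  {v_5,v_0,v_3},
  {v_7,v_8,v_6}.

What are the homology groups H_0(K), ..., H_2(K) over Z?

H_0 = Z,  H_1 = Z ⊕ Z/2,  H_2 = 0.

Order the vertices as v_0 < v_1 < v_2 < v_3 < v_4 < v_5 < v_6 < v_7 < v_8. Listing each simplex with vertices in this order, K has dimension 2 with simplices:

  0-simplices (9): [v_0], [v_1], [v_2], [v_3], [v_4], [v_5], [v_6], [v_7], [v_8]
  1-simplices (27): (27 of them)
  2-simplices (18): (18 of them)

giving chain groups C_0 ≅ Z^9, C_1 ≅ Z^27, C_2 ≅ Z^18.

The boundary map ∂_1: C_1 → C_0 sends each edge [p,q] (with p < q) to q − p.
The resulting 9×27 matrix has rank 8, and its Smith normal form has invariant factors (1,1,1,1,1,1,1,1).

∂_2: C_2 → C_1 sends each 2-simplex [p,q,r] to [q,r] − [p,r] + [p,q]. For instance
  ∂[v_1,v_3,v_4] = [v_3,v_4] − [v_1,v_4] + [v_1,v_3],
  ∂[v_4,v_6,v_8] = [v_6,v_8] − [v_4,v_8] + [v_4,v_6].
The resulting 27×18 matrix has rank 18, and its Smith normal form has invariant factors (1,1,1,1,1,1,1,1,1,1,1,1,1,1,1,1,1,2).

Now H_k = ker ∂_k / im ∂_{k+1}, so:

  H_0: rank C_0 − rank ∂_1 = 9 − 8 = 1, and the invariant factors of ∂_1 are all 1, so H_0 ≅ Z.
  H_1: rank ker ∂_1 − rank ∂_2 = (27 − 8) − 18 = 1, and ∂_2 has invariant factor 2 > 1, so H_1 ≅ Z ⊕ Z/2.
  H_2: rank ker ∂_2 − rank ∂_3 = (18 − 18) − 0 = 0, and there is no ∂_3, so H_2 ≅ 0.

(K is a triangulation of the Klein bottle.)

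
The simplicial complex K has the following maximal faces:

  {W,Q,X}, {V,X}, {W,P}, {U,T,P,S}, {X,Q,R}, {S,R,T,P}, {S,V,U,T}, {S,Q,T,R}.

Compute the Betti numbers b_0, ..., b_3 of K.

b_0 = 1, b_1 = 2, b_2 = 0, b_3 = 0.

We work with the vertex ordering P < Q < R < S < T < U < V < W < X. The simplices of K, each written with vertices in increasing order, are:

  0-simplices (9): P, Q, R, S, T, U, V, W, X
  1-simplices (21): PR, PS, PT, PU, PW, QR, QS, QT, QW, QX, RS, RT, RX, ST, SU, SV, TU, TV, UV, VX, WX
  2-simplices (15): PRS, PRT, PST, PSU, PTU, QRS, QRT, QRX, QST, QWX, RST, STU, STV, SUV, TUV
  3-simplices (4): PRST, PSTU, QRST, STUV

giving chain groups C_0 ≅ Z^9, C_1 ≅ Z^21, C_2 ≅ Z^15, C_3 ≅ Z^4.

The boundary map ∂_1: C_1 → C_0 sends each edge [p,q] (with p < q) to q − p. For instance
  ∂TU = U − T.
This gives a 9×21 integer matrix of rank 8; reducing to Smith normal form yields diagonal entries (1,1,1,1,1,1,1,1).

The boundary map ∂_2: C_2 → C_1 maps a triangle to the signed sum of its edges. For instance
  ∂QRX = RX − QX + QR,
  ∂TUV = UV − TV + TU.
The 21×15 boundary matrix has rank 11 and Smith normal form diag(1,1,1,1,1,1,1,1,1,1,1).

∂_3: C_3 → C_2 sends each 3-simplex σ to the alternating sum Σ_i (−1)^i (σ with its i-th vertex removed). For instance
  ∂PRST = RST − PST + PRT − PRS,
  ∂QRST = RST − QST + QRT − QRS.
The 15×4 boundary matrix has rank 4 and Smith normal form diag(1,1,1,1).

From H_k ≅ ker(∂_k) / im(∂_{k+1}) we obtain:

  H_0: rank C_0 − rank ∂_1 = 9 − 8 = 1, and the invariant factors of ∂_1 are all 1, so H_0 = Z.
  H_1: rank ker ∂_1 − rank ∂_2 = (21 − 8) − 11 = 2, and the invariant factors of ∂_2 are all 1, so H_1 = Z^2.
  H_2: rank ker ∂_2 − rank ∂_3 = (15 − 11) − 4 = 0, and the invariant factors of ∂_3 are all 1, so H_2 = 0.
  H_3: rank ker ∂_3 − rank ∂_4 = (4 − 4) − 0 = 0, and there is no ∂_4, so H_3 = 0.

Hence the Betti numbers are b_0 = 1, b_1 = 2, b_2 = 0, b_3 = 0.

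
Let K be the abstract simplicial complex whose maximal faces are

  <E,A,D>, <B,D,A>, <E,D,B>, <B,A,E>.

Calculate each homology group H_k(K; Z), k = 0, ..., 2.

H_0 ≅ Z,  H_1 = 0,  H_2 ≅ Z.

We work with the vertex ordering A < B < D < E. The simplices of K, each written with vertices in increasing order, are:

  0-simplices (4): A, B, D, E
  1-simplices (6): AB, AD, AE, BD, BE, DE
  2-simplices (4): ABD, ABE, ADE, BDE

giving chain groups C_0 ≅ Z^4, C_1 ≅ Z^6, C_2 ≅ Z^4.

Boundary ∂_1: C_1 → C_0 maps an edge to its endpoints' difference, ∂[p,q] = q − p. For instance
  ∂BE = E − B.
This gives a 4×6 integer matrix of rank 3; reducing to Smith normal form yields diagonal entries (1,1,1).

The boundary map ∂_2: C_2 → C_1 maps a triangle to the signed sum of its edges. For instance
  ∂ABD = BD − AD + AB,
  ∂BDE = DE − BE + BD.
The 6×4 boundary matrix has rank 3 and Smith normal form diag(1,1,1).

Computing H_k = (kernel of ∂_k) / (image of ∂_{k+1}):

  H_0: rank C_0 − rank ∂_1 = 4 − 3 = 1, and the invariant factors of ∂_1 are all 1, so H_0 = Z.
  H_1: rank ker ∂_1 − rank ∂_2 = (6 − 3) − 3 = 0, and the invariant factors of ∂_2 are all 1, so H_1 = 0.
  H_2: rank ker ∂_2 − rank ∂_3 = (4 − 3) − 0 = 1, and there is no ∂_3, so H_2 = Z.

As a check, the Euler characteristic is 4 − 6 + 4 = 2, which agrees with 1 − 0 + 1 = 2.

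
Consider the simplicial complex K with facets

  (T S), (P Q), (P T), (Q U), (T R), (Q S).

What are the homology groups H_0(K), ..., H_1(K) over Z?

Take the total order P < Q < R < S < T < U on the vertex set. Then K (dimension 1) consists of the simplices:

  0-simplices (6): P, Q, R, S, T, U
  1-simplices (6): PQ, PT, QS, QU, RT, ST

Hence C_0 ≅ Z^6, C_1 ≅ Z^6.

Boundary ∂_1: C_1 → C_0 is given by ∂[p,q] = [q] − [p].
This gives a 6×6 integer matrix of rank 5; reducing to Smith normal form yields diagonal entries (1,1,1,1,1).

From H_k ≅ ker(∂_k) / im(∂_{k+1}) we obtain:

  H_0: rank C_0 − rank ∂_1 = 6 − 5 = 1, and the invariant factors of ∂_1 are all 1, so H_0 = Z.
  H_1: rank ker ∂_1 − rank ∂_2 = (6 − 5) − 0 = 1, and there is no ∂_2, so H_1 = Z.

As a check, the Euler characteristic is 6 − 6 = 0, which agrees with 1 − 1 = 0.

H_0 = Z,  H_1 = Z.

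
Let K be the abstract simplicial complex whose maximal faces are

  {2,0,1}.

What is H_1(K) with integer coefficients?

H_1 ≅ 0.

Take the total order 0 < 1 < 2 on the vertex set. Then K (dimension 2) consists of the simplices:

  0-simplices (3): [0], [1], [2]
  1-simplices (3): [0,1], [0,2], [1,2]
  2-simplices (1): [0,1,2]

so the chain groups are C_0 ≅ Z^3, C_1 ≅ Z^3, C_2 ≅ Z^1.

The boundary map ∂_1: C_1 → C_0 is given by ∂[p,q] = [q] − [p]. For instance
  ∂[0,2] = [2] − [0].
The resulting 3×3 matrix has rank 2, and its Smith normal form has invariant factors (1,1).

Boundary ∂_2: C_2 → C_1 maps a triangle to the signed sum of its edges. For instance
  ∂[0,1,2] = [1,2] − [0,2] + [0,1].
This gives a 3×1 integer matrix of rank 1; reducing to Smith normal form yields diagonal entries (1).

From H_k ≅ ker(∂_k) / im(∂_{k+1}) we obtain:

  H_1: rank ker ∂_1 − rank ∂_2 = (3 − 2) − 1 = 0, and the invariant factors of ∂_2 are all 1, so H_1 ≅ 0.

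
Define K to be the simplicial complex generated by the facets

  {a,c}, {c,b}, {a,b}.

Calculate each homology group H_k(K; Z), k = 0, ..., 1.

H_0 = Z,  H_1 = Z.

Fix the vertex order a < b < c and write every simplex with vertices in increasing order. Then dim K = 1 and the simplices of K are:

  0-simplices (3): a, b, c
  1-simplices (3): ab, ac, bc

so the chain groups are C_0 ≅ Z^3, C_1 ≅ Z^3.

∂_1: C_1 → C_0 is given by ∂[p,q] = [q] − [p]. For instance
  ∂bc = c − b.
As a 3×3 matrix over Z this has rank 2, with invariant factors (1,1).

Now H_k = ker ∂_k / im ∂_{k+1}, so:

  H_0: rank C_0 − rank ∂_1 = 3 − 2 = 1, and the invariant factors of ∂_1 are all 1, so H_0 ≅ Z.
  H_1: rank ker ∂_1 − rank ∂_2 = (3 − 2) − 0 = 1, and there is no ∂_2, so H_1 ≅ Z.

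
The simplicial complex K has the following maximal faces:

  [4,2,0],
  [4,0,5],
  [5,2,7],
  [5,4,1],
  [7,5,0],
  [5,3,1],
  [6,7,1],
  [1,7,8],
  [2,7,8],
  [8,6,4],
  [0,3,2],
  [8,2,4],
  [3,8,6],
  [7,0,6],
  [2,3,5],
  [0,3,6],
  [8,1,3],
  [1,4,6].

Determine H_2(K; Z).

Take the total order 0 < 1 < 2 < 3 < 4 < 5 < 6 < 7 < 8 on the vertex set. Then K (dimension 2) consists of the simplices:

  0-simplices (9): [0], [1], [2], [3], [4], [5], [6], [7], [8]
  1-simplices (27): (27 of them)
  2-simplices (18): [0,2,3], [0,2,4], [0,3,6], [0,4,5], [0,5,7], [0,6,7], [1,3,5], [1,3,8], [1,4,5], [1,4,6], [1,6,7], [1,7,8], [2,3,5], [2,4,8], [2,5,7], [2,7,8], [3,6,8], [4,6,8]

giving chain groups C_0 ≅ Z^9, C_1 ≅ Z^27, C_2 ≅ Z^18.

Boundary ∂_1: C_1 → C_0 is given by ∂[p,q] = [q] − [p].
The 9×27 boundary matrix has rank 8 and Smith normal form diag(1,1,1,1,1,1,1,1).

Boundary ∂_2: C_2 → C_1 sends each 2-simplex [p,q,r] to [q,r] − [p,r] + [p,q]. For instance
  ∂[2,4,8] = [4,8] − [2,8] + [2,4],
  ∂[1,3,8] = [3,8] − [1,8] + [1,3].
As a 27×18 matrix over Z this has rank 18, with invariant factors (1,1,1,1,1,1,1,1,1,1,1,1,1,1,1,1,1,2).

Computing H_k = (kernel of ∂_k) / (image of ∂_{k+1}):

  H_2: rank ker ∂_2 − rank ∂_3 = (18 − 18) − 0 = 0, and there is no ∂_3, so H_2 = 0.

H_2 ≅ 0.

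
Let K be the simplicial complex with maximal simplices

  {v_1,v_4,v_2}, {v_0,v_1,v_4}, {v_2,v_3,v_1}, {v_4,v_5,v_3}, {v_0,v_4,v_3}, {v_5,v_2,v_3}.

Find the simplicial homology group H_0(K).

H_0 ≅ Z.

Take the total order v_0 < v_1 < v_2 < v_3 < v_4 < v_5 on the vertex set. Then K (dimension 2) consists of the simplices:

  0-simplices (6): [v_0], [v_1], [v_2], [v_3], [v_4], [v_5]
  1-simplices (12): [v_0,v_1], [v_0,v_3], [v_0,v_4], [v_1,v_2], [v_1,v_3], [v_1,v_4], [v_2,v_3], [v_2,v_4], [v_2,v_5], [v_3,v_4], [v_3,v_5], [v_4,v_5]
  2-simplices (6): [v_0,v_1,v_4], [v_0,v_3,v_4], [v_1,v_2,v_3], [v_1,v_2,v_4], [v_2,v_3,v_5], [v_3,v_4,v_5]

Hence C_0 ≅ Z^6, C_1 ≅ Z^12, C_2 ≅ Z^6.

The boundary map ∂_1: C_1 → C_0 maps an edge to its endpoints' difference, ∂[p,q] = q − p. For instance
  ∂[v_3,v_4] = [v_4] − [v_3].
The resulting 6×12 matrix has rank 5, and its Smith normal form has invariant factors (1,1,1,1,1).

The boundary map ∂_2: C_2 → C_1 sends each 2-simplex [p,q,r] to [q,r] − [p,r] + [p,q]. For instance
  ∂[v_1,v_2,v_3] = [v_2,v_3] − [v_1,v_3] + [v_1,v_2],
  ∂[v_2,v_3,v_5] = [v_3,v_5] − [v_2,v_5] + [v_2,v_3].
As a 12×6 matrix over Z this has rank 6, with invariant factors (1,1,1,1,1,1).

Computing H_k = (kernel of ∂_k) / (image of ∂_{k+1}):

  H_0: rank C_0 − rank ∂_1 = 6 − 5 = 1, and the invariant factors of ∂_1 are all 1, so H_0 = Z.

(K is a triangulation of the cylinder S^1 x I.)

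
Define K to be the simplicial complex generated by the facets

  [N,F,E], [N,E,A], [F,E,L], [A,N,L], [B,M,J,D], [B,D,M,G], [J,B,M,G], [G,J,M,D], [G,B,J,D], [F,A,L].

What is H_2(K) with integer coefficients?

Order the vertices as A < B < D < E < F < G < J < L < M < N. Listing each simplex with vertices in this order, K has dimension 3 with simplices:

  0-simplices (10): A, B, D, E, F, G, J, L, M, N
  1-simplices (20): AE, AF, AL, AN, BD, BG, BJ, BM, DG, DJ, DM, EF, EL, EN, FL, FN, GJ, GM, JM, LN
  2-simplices (15): AEN, AFL, ALN, BDG, BDJ, BDM, BGJ, BGM, BJM, DGJ, DGM, DJM, EFL, EFN, GJM
  3-simplices (5): BDGJ, BDGM, BDJM, BGJM, DGJM

so the chain groups are C_0 ≅ Z^10, C_1 ≅ Z^20, C_2 ≅ Z^15, C_3 ≅ Z^5.

∂_1: C_1 → C_0 maps an edge to its endpoints' difference, ∂[p,q] = q − p. For instance
  ∂JM = M − J.
As a 10×20 matrix over Z this has rank 8, with invariant factors (1,1,1,1,1,1,1,1).

∂_2: C_2 → C_1 maps a triangle to the signed sum of its edges. For instance
  ∂EFN = FN − EN + EF,
  ∂BDG = DG − BG + BD.
The resulting 20×15 matrix has rank 11, and its Smith normal form has invariant factors (1,1,1,1,1,1,1,1,1,1,1).

∂_3: C_3 → C_2 sends each 3-simplex σ to the alternating sum Σ_i (−1)^i (σ with its i-th vertex removed). For instance
  ∂DGJM = GJM − DJM + DGM − DGJ,
  ∂BDGM = DGM − BGM + BDM − BDG.
The 15×5 boundary matrix has rank 4 and Smith normal form diag(1,1,1,1).

Reading off H_k = ker ∂_k / im ∂_{k+1}:

  H_2: rank ker ∂_2 − rank ∂_3 = (15 − 11) − 4 = 0, and the invariant factors of ∂_3 are all 1, so H_2 = 0.

H_2 = 0.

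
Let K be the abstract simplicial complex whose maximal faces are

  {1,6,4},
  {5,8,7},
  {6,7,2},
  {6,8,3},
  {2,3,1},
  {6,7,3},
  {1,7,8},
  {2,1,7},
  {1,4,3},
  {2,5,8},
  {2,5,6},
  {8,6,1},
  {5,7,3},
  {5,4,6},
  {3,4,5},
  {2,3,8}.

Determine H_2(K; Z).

H_2 = Z.

Order the vertices as 1 < 2 < 3 < 4 < 5 < 6 < 7 < 8. Listing each simplex with vertices in this order, K has dimension 2 with simplices:

  0-simplices (8): [1], [2], [3], [4], [5], [6], [7], [8]
  1-simplices (24): (24 of them)
  2-simplices (16): [1,2,3], [1,2,7], [1,3,4], [1,4,6], [1,6,8], [1,7,8], [2,3,8], [2,5,6], [2,5,8], [2,6,7], [3,4,5], [3,5,7], [3,6,7], [3,6,8], [4,5,6], [5,7,8]

giving chain groups C_0 ≅ Z^8, C_1 ≅ Z^24, C_2 ≅ Z^16.

Boundary ∂_1: C_1 → C_0 is given by ∂[p,q] = [q] − [p].
As a 8×24 matrix over Z this has rank 7, with invariant factors (1,1,1,1,1,1,1).

The boundary map ∂_2: C_2 → C_1 acts by ∂[p,q,r] = [q,r] − [p,r] + [p,q]. For instance
  ∂[3,4,5] = [4,5] − [3,5] + [3,4],
  ∂[2,6,7] = [6,7] − [2,7] + [2,6].
The resulting 24×16 matrix has rank 15, and its Smith normal form has invariant factors (1,1,1,1,1,1,1,1,1,1,1,1,1,1,1).

From H_k ≅ ker(∂_k) / im(∂_{k+1}) we obtain:

  H_2: rank ker ∂_2 − rank ∂_3 = (16 − 15) − 0 = 1, and there is no ∂_3, so H_2 ≅ Z.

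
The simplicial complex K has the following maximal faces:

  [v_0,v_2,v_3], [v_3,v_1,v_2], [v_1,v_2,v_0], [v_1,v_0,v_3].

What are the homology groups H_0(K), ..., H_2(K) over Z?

H_0 = Z,  H_1 = 0,  H_2 = Z.

K has 4 vertices, 6 edges, 4 triangles.
rank ∂_0 = 0, rank ∂_1 = 3 ⇒ b_0 = 4 − 0 − 3 = 1; all invariant factors of ∂_1 are 1 so no torsion. So H_0 ≅ Z.
rank ∂_1 = 3, rank ∂_2 = 3 ⇒ b_1 = 6 − 3 − 3 = 0; all invariant factors of ∂_2 are 1 so no torsion. So H_1 ≅ 0.
rank ∂_2 = 3, rank ∂_3 = 0 ⇒ b_2 = 4 − 3 − 0 = 1. So H_2 ≅ Z.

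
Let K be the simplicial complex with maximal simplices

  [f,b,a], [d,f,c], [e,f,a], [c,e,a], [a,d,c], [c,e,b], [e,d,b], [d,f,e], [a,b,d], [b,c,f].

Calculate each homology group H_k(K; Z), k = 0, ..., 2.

H_0 = Z,  H_1 = Z/2,  H_2 = 0.

Fix the vertex order a < b < c < d < e < f and write every simplex with vertices in increasing order. Then dim K = 2 and the simplices of K are:

  0-simplices (6): a, b, c, d, e, f
  1-simplices (15): ab, ac, ad, ae, af, bc, bd, be, bf, cd, ce, cf, de, df, ef
  2-simplices (10): abd, abf, acd, ace, aef, bce, bcf, bde, cdf, def

Hence C_0 ≅ Z^6, C_1 ≅ Z^15, C_2 ≅ Z^10.

Boundary ∂_1: C_1 → C_0 sends each edge [p,q] (with p < q) to q − p. For instance
  ∂bf = f − b.
The 6×15 boundary matrix has rank 5 and Smith normal form diag(1,1,1,1,1).

Boundary ∂_2: C_2 → C_1 maps a triangle to the signed sum of its edges. For instance
  ∂bce = ce − be + bc,
  ∂bcf = cf − bf + bc.
As a 15×10 matrix over Z this has rank 10, with invariant factors (1,1,1,1,1,1,1,1,1,2).

Computing H_k = (kernel of ∂_k) / (image of ∂_{k+1}):

  H_0: rank C_0 − rank ∂_1 = 6 − 5 = 1, and the invariant factors of ∂_1 are all 1, so H_0 = Z.
  H_1: rank ker ∂_1 − rank ∂_2 = (15 − 5) − 10 = 0, and ∂_2 has invariant factor 2 > 1, so H_1 = Z/2.
  H_2: rank ker ∂_2 − rank ∂_3 = (10 − 10) − 0 = 0, and there is no ∂_3, so H_2 = 0.

As a check, the Euler characteristic is 6 − 15 + 10 = 1, which agrees with 1 − 0 + 0 = 1.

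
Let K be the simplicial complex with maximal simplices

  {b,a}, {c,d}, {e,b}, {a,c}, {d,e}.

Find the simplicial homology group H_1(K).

We work with the vertex ordering a < b < c < d < e. The simplices of K, each written with vertices in increasing order, are:

  0-simplices (5): a, b, c, d, e
  1-simplices (5): ab, ac, be, cd, de

Hence C_0 ≅ Z^5, C_1 ≅ Z^5.

The boundary map ∂_1: C_1 → C_0 is given by ∂[p,q] = [q] − [p]. For instance
  ∂de = e − d.
The 5×5 boundary matrix has rank 4 and Smith normal form diag(1,1,1,1).

From H_k ≅ ker(∂_k) / im(∂_{k+1}) we obtain:

  H_1: rank ker ∂_1 − rank ∂_2 = (5 − 4) − 0 = 1, and there is no ∂_2, so H_1 = Z.

H_1 ≅ Z.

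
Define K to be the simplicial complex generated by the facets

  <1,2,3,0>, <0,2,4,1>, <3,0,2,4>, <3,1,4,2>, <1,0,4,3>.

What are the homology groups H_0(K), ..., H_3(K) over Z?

Take the total order 0 < 1 < 2 < 3 < 4 on the vertex set. Then K (dimension 3) consists of the simplices:

  0-simplices (5): [0], [1], [2], [3], [4]
  1-simplices (10): [0,1], [0,2], [0,3], [0,4], [1,2], [1,3], [1,4], [2,3], [2,4], [3,4]
  2-simplices (10): [0,1,2], [0,1,3], [0,1,4], [0,2,3], [0,2,4], [0,3,4], [1,2,3], [1,2,4], [1,3,4], [2,3,4]
  3-simplices (5): [0,1,2,3], [0,1,2,4], [0,1,3,4], [0,2,3,4], [1,2,3,4]

Hence C_0 ≅ Z^5, C_1 ≅ Z^10, C_2 ≅ Z^10, C_3 ≅ Z^5.

∂_1: C_1 → C_0 maps an edge to its endpoints' difference, ∂[p,q] = q − p. For instance
  ∂[1,3] = [3] − [1].
The 5×10 boundary matrix has rank 4 and Smith normal form diag(1,1,1,1).

The boundary map ∂_2: C_2 → C_1 sends each 2-simplex [p,q,r] to [q,r] − [p,r] + [p,q]. For instance
  ∂[0,2,4] = [2,4] − [0,4] + [0,2],
  ∂[1,3,4] = [3,4] − [1,4] + [1,3].
As a 10×10 matrix over Z this has rank 6, with invariant factors (1,1,1,1,1,1).

The boundary map ∂_3: C_3 → C_2 sends each 3-simplex σ to the alternating sum Σ_i (−1)^i (σ with its i-th vertex removed). For instance
  ∂[0,1,3,4] = [1,3,4] − [0,3,4] + [0,1,4] − [0,1,3],
  ∂[0,1,2,3] = [1,2,3] − [0,2,3] + [0,1,3] − [0,1,2].
As a 10×5 matrix over Z this has rank 4, with invariant factors (1,1,1,1).

From H_k ≅ ker(∂_k) / im(∂_{k+1}) we obtain:

  H_0: rank C_0 − rank ∂_1 = 5 − 4 = 1, and the invariant factors of ∂_1 are all 1, so H_0 ≅ Z.
  H_1: rank ker ∂_1 − rank ∂_2 = (10 − 4) − 6 = 0, and the invariant factors of ∂_2 are all 1, so H_1 ≅ 0.
  H_2: rank ker ∂_2 − rank ∂_3 = (10 − 6) − 4 = 0, and the invariant factors of ∂_3 are all 1, so H_2 ≅ 0.
  H_3: rank ker ∂_3 − rank ∂_4 = (5 − 4) − 0 = 1, and there is no ∂_4, so H_3 ≅ Z.

As a check, the Euler characteristic is 5 − 10 + 10 − 5 = 0, which agrees with 1 − 0 + 0 − 1 = 0.

H_0 = Z,  H_1 = 0,  H_2 = 0,  H_3 = Z.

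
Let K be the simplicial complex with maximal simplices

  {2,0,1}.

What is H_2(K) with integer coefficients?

K has 3 vertices, 3 edges, 1 triangle.
rank ∂_2 = 1, rank ∂_3 = 0 ⇒ b_2 = 1 − 1 − 0 = 0. So H_2 = 0.

H_2 = 0.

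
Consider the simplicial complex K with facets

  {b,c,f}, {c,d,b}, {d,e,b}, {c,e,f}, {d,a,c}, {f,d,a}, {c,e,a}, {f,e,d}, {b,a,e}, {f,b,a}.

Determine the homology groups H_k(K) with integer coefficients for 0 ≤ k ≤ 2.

K has 6 vertices, 15 edges, 10 triangles.
rank ∂_0 = 0, rank ∂_1 = 5 ⇒ b_0 = 6 − 0 − 5 = 1; all invariant factors of ∂_1 are 1 so no torsion. So H_0 ≅ Z.
rank ∂_1 = 5, rank ∂_2 = 10 ⇒ b_1 = 15 − 5 − 10 = 0; ∂_2 has invariant factor(s) [2] giving torsion. So H_1 ≅ Z/2Z.
rank ∂_2 = 10, rank ∂_3 = 0 ⇒ b_2 = 10 − 10 − 0 = 0. So H_2 ≅ 0.

H_0 ≅ Z,  H_1 ≅ Z/2Z,  H_2 = 0.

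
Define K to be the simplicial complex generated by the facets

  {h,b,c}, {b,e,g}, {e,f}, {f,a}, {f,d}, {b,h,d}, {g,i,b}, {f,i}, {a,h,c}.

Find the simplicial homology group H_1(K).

Fix the vertex order a < b < c < d < e < f < g < h < i and write every simplex with vertices in increasing order. Then dim K = 2 and the simplices of K are:

  0-simplices (9): a, b, c, d, e, f, g, h, i
  1-simplices (16): ac, af, ah, bc, bd, be, bg, bh, bi, ch, df, dh, ef, eg, fi, gi
  2-simplices (5): ach, bch, bdh, beg, bgi

so the chain groups are C_0 ≅ Z^9, C_1 ≅ Z^16, C_2 ≅ Z^5.

∂_1: C_1 → C_0 sends each edge [p,q] (with p < q) to q − p. For instance
  ∂eg = g − e.
The resulting 9×16 matrix has rank 8, and its Smith normal form has invariant factors (1,1,1,1,1,1,1,1).

∂_2: C_2 → C_1 sends each 2-simplex [p,q,r] to [q,r] − [p,r] + [p,q]. For instance
  ∂ach = ch − ah + ac,
  ∂beg = eg − bg + be.
The resulting 16×5 matrix has rank 5, and its Smith normal form has invariant factors (1,1,1,1,1).

Reading off H_k = ker ∂_k / im ∂_{k+1}:

  H_1: rank ker ∂_1 − rank ∂_2 = (16 − 8) − 5 = 3, and the invariant factors of ∂_2 are all 1, so H_1 ≅ Z^3.

H_1 = Z^3.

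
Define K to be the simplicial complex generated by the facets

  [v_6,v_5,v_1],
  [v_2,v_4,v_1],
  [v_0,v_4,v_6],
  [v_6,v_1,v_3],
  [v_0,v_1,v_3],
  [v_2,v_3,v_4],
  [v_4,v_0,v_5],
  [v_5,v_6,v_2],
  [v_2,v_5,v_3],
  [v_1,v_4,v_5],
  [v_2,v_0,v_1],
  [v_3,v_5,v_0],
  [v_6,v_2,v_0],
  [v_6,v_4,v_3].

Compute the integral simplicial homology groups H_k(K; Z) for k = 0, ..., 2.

H_0 = Z,  H_1 = Z^2,  H_2 = Z.

Fix the vertex order v_0 < v_1 < v_2 < v_3 < v_4 < v_5 < v_6 and write every simplex with vertices in increasing order. Then dim K = 2 and the simplices of K are:

  0-simplices (7): [v_0], [v_1], [v_2], [v_3], [v_4], [v_5], [v_6]
  1-simplices (21): (21 of them)
  2-simplices (14): (14 of them)

giving chain groups C_0 ≅ Z^7, C_1 ≅ Z^21, C_2 ≅ Z^14.

∂_1: C_1 → C_0 is given by ∂[p,q] = [q] − [p]. For instance
  ∂[v_2,v_5] = [v_5] − [v_2].
The resulting 7×21 matrix has rank 6, and its Smith normal form has invariant factors (1,1,1,1,1,1).

Boundary ∂_2: C_2 → C_1 sends each 2-simplex [p,q,r] to [q,r] − [p,r] + [p,q]. For instance
  ∂[v_2,v_5,v_6] = [v_5,v_6] − [v_2,v_6] + [v_2,v_5],
  ∂[v_0,v_3,v_5] = [v_3,v_5] − [v_0,v_5] + [v_0,v_3].
This gives a 21×14 integer matrix of rank 13; reducing to Smith normal form yields diagonal entries (1,1,1,1,1,1,1,1,1,1,1,1,1).

From H_k ≅ ker(∂_k) / im(∂_{k+1}) we obtain:

  H_0: rank C_0 − rank ∂_1 = 7 − 6 = 1, and the invariant factors of ∂_1 are all 1, so H_0 ≅ Z.
  H_1: rank ker ∂_1 − rank ∂_2 = (21 − 6) − 13 = 2, and the invariant factors of ∂_2 are all 1, so H_1 ≅ Z^2.
  H_2: rank ker ∂_2 − rank ∂_3 = (14 − 13) − 0 = 1, and there is no ∂_3, so H_2 ≅ Z.

As a check, the Euler characteristic is 7 − 21 + 14 = 0, which agrees with 1 − 2 + 1 = 0.
(K is a triangulation of the torus T^2.)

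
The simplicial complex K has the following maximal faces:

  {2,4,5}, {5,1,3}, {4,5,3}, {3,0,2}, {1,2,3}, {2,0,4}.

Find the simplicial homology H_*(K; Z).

We work with the vertex ordering 0 < 1 < 2 < 3 < 4 < 5. The simplices of K, each written with vertices in increasing order, are:

  0-simplices (6): [0], [1], [2], [3], [4], [5]
  1-simplices (12): [0,2], [0,3], [0,4], [1,2], [1,3], [1,5], [2,3], [2,4], [2,5], [3,4], [3,5], [4,5]
  2-simplices (6): [0,2,3], [0,2,4], [1,2,3], [1,3,5], [2,4,5], [3,4,5]

so the chain groups are C_0 ≅ Z^6, C_1 ≅ Z^12, C_2 ≅ Z^6.

Boundary ∂_1: C_1 → C_0 maps an edge to its endpoints' difference, ∂[p,q] = q − p.
The 6×12 boundary matrix has rank 5 and Smith normal form diag(1,1,1,1,1).

The boundary map ∂_2: C_2 → C_1 sends each 2-simplex [p,q,r] to [q,r] − [p,r] + [p,q]. For instance
  ∂[3,4,5] = [4,5] − [3,5] + [3,4],
  ∂[1,2,3] = [2,3] − [1,3] + [1,2].
The resulting 12×6 matrix has rank 6, and its Smith normal form has invariant factors (1,1,1,1,1,1).

Now H_k = ker ∂_k / im ∂_{k+1}, so:

  H_0: rank C_0 − rank ∂_1 = 6 − 5 = 1, and the invariant factors of ∂_1 are all 1, so H_0 = Z.
  H_1: rank ker ∂_1 − rank ∂_2 = (12 − 5) − 6 = 1, and the invariant factors of ∂_2 are all 1, so H_1 = Z.
  H_2: rank ker ∂_2 − rank ∂_3 = (6 − 6) − 0 = 0, and there is no ∂_3, so H_2 = 0.

As a check, the Euler characteristic is 6 − 12 + 6 = 0, which agrees with 1 − 1 + 0 = 0.

H_0 = Z,  H_1 = Z,  H_2 = 0.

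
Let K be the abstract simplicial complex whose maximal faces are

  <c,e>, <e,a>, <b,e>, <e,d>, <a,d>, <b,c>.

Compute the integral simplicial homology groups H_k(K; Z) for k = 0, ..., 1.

Order the vertices as a < b < c < d < e. Listing each simplex with vertices in this order, K has dimension 1 with simplices:

  0-simplices (5): a, b, c, d, e
  1-simplices (6): ad, ae, bc, be, ce, de

giving chain groups C_0 ≅ Z^5, C_1 ≅ Z^6.

∂_1: C_1 → C_0 sends each edge [p,q] (with p < q) to q − p.
The resulting 5×6 matrix has rank 4, and its Smith normal form has invariant factors (1,1,1,1).

From H_k ≅ ker(∂_k) / im(∂_{k+1}) we obtain:

  H_0: rank C_0 − rank ∂_1 = 5 − 4 = 1, and the invariant factors of ∂_1 are all 1, so H_0 = Z.
  H_1: rank ker ∂_1 − rank ∂_2 = (6 − 4) − 0 = 2, and there is no ∂_2, so H_1 = Z^2.

H_0 ≅ Z,  H_1 ≅ Z^2.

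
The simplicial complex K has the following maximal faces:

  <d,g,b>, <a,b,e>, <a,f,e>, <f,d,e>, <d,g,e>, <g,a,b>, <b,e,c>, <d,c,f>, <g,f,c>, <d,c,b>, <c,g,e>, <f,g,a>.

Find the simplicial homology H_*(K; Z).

We work with the vertex ordering a < b < c < d < e < f < g. The simplices of K, each written with vertices in increasing order, are:

  0-simplices (7): a, b, c, d, e, f, g
  1-simplices (18): ab, ae, af, ag, bc, bd, be, bg, cd, ce, cf, cg, de, df, dg, ef, eg, fg
  2-simplices (12): abe, abg, aef, afg, bcd, bce, bdg, cdf, ceg, cfg, def, deg

giving chain groups C_0 ≅ Z^7, C_1 ≅ Z^18, C_2 ≅ Z^12.

The boundary map ∂_1: C_1 → C_0 sends each edge [p,q] (with p < q) to q − p.
This gives a 7×18 integer matrix of rank 6; reducing to Smith normal form yields diagonal entries (1,1,1,1,1,1).

The boundary map ∂_2: C_2 → C_1 acts by ∂[p,q,r] = [q,r] − [p,r] + [p,q]. For instance
  ∂afg = fg − ag + af,
  ∂cdf = df − cf + cd.
This gives a 18×12 integer matrix of rank 12; reducing to Smith normal form yields diagonal entries (1,1,1,1,1,1,1,1,1,1,1,2).

Reading off H_k = ker ∂_k / im ∂_{k+1}:

  H_0: rank C_0 − rank ∂_1 = 7 − 6 = 1, and the invariant factors of ∂_1 are all 1, so H_0 = Z.
  H_1: rank ker ∂_1 − rank ∂_2 = (18 − 6) − 12 = 0, and ∂_2 has invariant factor 2 > 1, so H_1 = Z/2.
  H_2: rank ker ∂_2 − rank ∂_3 = (12 − 12) − 0 = 0, and there is no ∂_3, so H_2 = 0.

As a check, the Euler characteristic is 7 − 18 + 12 = 1, which agrees with 1 − 0 + 0 = 1.

H_0 = Z,  H_1 = Z/2,  H_2 = 0.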